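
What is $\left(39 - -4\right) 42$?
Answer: $1806$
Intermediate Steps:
$\left(39 - -4\right) 42 = \left(39 + \left(-18 + 22\right)\right) 42 = \left(39 + 4\right) 42 = 43 \cdot 42 = 1806$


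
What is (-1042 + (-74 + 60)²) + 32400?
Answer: 31554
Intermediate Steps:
(-1042 + (-74 + 60)²) + 32400 = (-1042 + (-14)²) + 32400 = (-1042 + 196) + 32400 = -846 + 32400 = 31554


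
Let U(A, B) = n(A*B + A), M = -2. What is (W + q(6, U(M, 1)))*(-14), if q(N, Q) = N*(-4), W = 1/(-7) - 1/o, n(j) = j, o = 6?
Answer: 1021/3 ≈ 340.33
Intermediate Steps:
U(A, B) = A + A*B (U(A, B) = A*B + A = A + A*B)
W = -13/42 (W = 1/(-7) - 1/6 = 1*(-1/7) - 1*1/6 = -1/7 - 1/6 = -13/42 ≈ -0.30952)
q(N, Q) = -4*N
(W + q(6, U(M, 1)))*(-14) = (-13/42 - 4*6)*(-14) = (-13/42 - 24)*(-14) = -1021/42*(-14) = 1021/3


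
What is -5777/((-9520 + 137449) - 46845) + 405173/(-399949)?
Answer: -35163552905/32429464716 ≈ -1.0843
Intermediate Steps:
-5777/((-9520 + 137449) - 46845) + 405173/(-399949) = -5777/(127929 - 46845) + 405173*(-1/399949) = -5777/81084 - 405173/399949 = -35163552905/32429464716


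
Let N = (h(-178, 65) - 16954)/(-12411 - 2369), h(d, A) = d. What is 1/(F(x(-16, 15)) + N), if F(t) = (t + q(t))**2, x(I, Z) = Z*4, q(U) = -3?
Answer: 3695/12009338 ≈ 0.00030768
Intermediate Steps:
x(I, Z) = 4*Z
N = 4283/3695 (N = (-178 - 16954)/(-12411 - 2369) = -17132/(-14780) = -17132*(-1/14780) = 4283/3695 ≈ 1.1591)
F(t) = (-3 + t)**2 (F(t) = (t - 3)**2 = (-3 + t)**2)
1/(F(x(-16, 15)) + N) = 1/((-3 + 4*15)**2 + 4283/3695) = 1/((-3 + 60)**2 + 4283/3695) = 1/(57**2 + 4283/3695) = 1/(3249 + 4283/3695) = 1/(12009338/3695) = 3695/12009338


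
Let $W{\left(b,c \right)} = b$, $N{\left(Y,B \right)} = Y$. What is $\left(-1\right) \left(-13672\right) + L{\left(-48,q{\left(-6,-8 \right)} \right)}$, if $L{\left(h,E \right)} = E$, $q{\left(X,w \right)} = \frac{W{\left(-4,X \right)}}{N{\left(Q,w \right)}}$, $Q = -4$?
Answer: $13673$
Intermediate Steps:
$q{\left(X,w \right)} = 1$ ($q{\left(X,w \right)} = - \frac{4}{-4} = \left(-4\right) \left(- \frac{1}{4}\right) = 1$)
$\left(-1\right) \left(-13672\right) + L{\left(-48,q{\left(-6,-8 \right)} \right)} = \left(-1\right) \left(-13672\right) + 1 = 13672 + 1 = 13673$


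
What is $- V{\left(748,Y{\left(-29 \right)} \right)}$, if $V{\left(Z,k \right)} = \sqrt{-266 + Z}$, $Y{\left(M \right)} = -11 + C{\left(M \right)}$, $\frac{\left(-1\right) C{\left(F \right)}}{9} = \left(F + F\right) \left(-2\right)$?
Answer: $- \sqrt{482} \approx -21.954$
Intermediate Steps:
$C{\left(F \right)} = 36 F$ ($C{\left(F \right)} = - 9 \left(F + F\right) \left(-2\right) = - 9 \cdot 2 F \left(-2\right) = - 9 \left(- 4 F\right) = 36 F$)
$Y{\left(M \right)} = -11 + 36 M$
$- V{\left(748,Y{\left(-29 \right)} \right)} = - \sqrt{-266 + 748} = - \sqrt{482}$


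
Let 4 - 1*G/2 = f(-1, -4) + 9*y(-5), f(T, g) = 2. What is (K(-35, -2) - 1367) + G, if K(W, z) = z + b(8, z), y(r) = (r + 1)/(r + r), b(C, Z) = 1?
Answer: -6856/5 ≈ -1371.2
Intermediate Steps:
y(r) = (1 + r)/(2*r) (y(r) = (1 + r)/((2*r)) = (1 + r)*(1/(2*r)) = (1 + r)/(2*r))
K(W, z) = 1 + z (K(W, z) = z + 1 = 1 + z)
G = -16/5 (G = 8 - 2*(2 + 9*((1/2)*(1 - 5)/(-5))) = 8 - 2*(2 + 9*((1/2)*(-1/5)*(-4))) = 8 - 2*(2 + 9*(2/5)) = 8 - 2*(2 + 18/5) = 8 - 2*28/5 = 8 - 56/5 = -16/5 ≈ -3.2000)
(K(-35, -2) - 1367) + G = ((1 - 2) - 1367) - 16/5 = (-1 - 1367) - 16/5 = -1368 - 16/5 = -6856/5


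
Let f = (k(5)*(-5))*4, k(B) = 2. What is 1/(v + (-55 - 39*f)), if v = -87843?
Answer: -1/86338 ≈ -1.1582e-5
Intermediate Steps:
f = -40 (f = (2*(-5))*4 = -10*4 = -40)
1/(v + (-55 - 39*f)) = 1/(-87843 + (-55 - 39*(-40))) = 1/(-87843 + (-55 + 1560)) = 1/(-87843 + 1505) = 1/(-86338) = -1/86338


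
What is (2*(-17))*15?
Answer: -510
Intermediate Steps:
(2*(-17))*15 = -34*15 = -510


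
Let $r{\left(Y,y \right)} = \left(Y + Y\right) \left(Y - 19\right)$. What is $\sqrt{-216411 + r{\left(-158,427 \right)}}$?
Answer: $3 i \sqrt{17831} \approx 400.6 i$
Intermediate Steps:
$r{\left(Y,y \right)} = 2 Y \left(-19 + Y\right)$
$\sqrt{-216411 + r{\left(-158,427 \right)}} = \sqrt{-216411 + 2 \left(-158\right) \left(-19 - 158\right)} = \sqrt{-216411 + 2 \left(-158\right) \left(-177\right)} = \sqrt{-216411 + 55932} = \sqrt{-160479} = 3 i \sqrt{17831}$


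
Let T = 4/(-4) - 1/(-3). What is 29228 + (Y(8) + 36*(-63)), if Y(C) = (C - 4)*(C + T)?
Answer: 80968/3 ≈ 26989.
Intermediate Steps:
T = -⅔ (T = 4*(-¼) - 1*(-⅓) = -1 + ⅓ = -⅔ ≈ -0.66667)
Y(C) = (-4 + C)*(-⅔ + C) (Y(C) = (C - 4)*(C - ⅔) = (-4 + C)*(-⅔ + C))
29228 + (Y(8) + 36*(-63)) = 29228 + ((8/3 + 8² - 14/3*8) + 36*(-63)) = 29228 + ((8/3 + 64 - 112/3) - 2268) = 29228 + (88/3 - 2268) = 29228 - 6716/3 = 80968/3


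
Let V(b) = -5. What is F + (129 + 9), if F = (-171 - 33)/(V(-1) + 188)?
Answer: 8350/61 ≈ 136.89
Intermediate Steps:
F = -68/61 (F = (-171 - 33)/(-5 + 188) = -204/183 = -204*1/183 = -68/61 ≈ -1.1148)
F + (129 + 9) = -68/61 + (129 + 9) = -68/61 + 138 = 8350/61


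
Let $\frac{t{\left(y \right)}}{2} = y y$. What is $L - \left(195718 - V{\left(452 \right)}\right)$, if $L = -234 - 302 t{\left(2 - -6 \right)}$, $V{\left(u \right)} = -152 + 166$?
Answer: $-234594$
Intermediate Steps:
$t{\left(y \right)} = 2 y^{2}$ ($t{\left(y \right)} = 2 y y = 2 y^{2}$)
$V{\left(u \right)} = 14$
$L = -38890$ ($L = -234 - 302 \cdot 2 \left(2 - -6\right)^{2} = -234 - 302 \cdot 2 \left(2 + 6\right)^{2} = -234 - 302 \cdot 2 \cdot 8^{2} = -234 - 302 \cdot 2 \cdot 64 = -234 - 38656 = -38890$)
$L - \left(195718 - V{\left(452 \right)}\right) = -38890 - \left(195718 - 14\right) = -38890 - 195704 = -234594$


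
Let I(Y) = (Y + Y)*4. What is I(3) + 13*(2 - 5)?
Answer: -15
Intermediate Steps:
I(Y) = 8*Y (I(Y) = (2*Y)*4 = 8*Y)
I(3) + 13*(2 - 5) = 8*3 + 13*(2 - 5) = 24 + 13*(-3) = 24 - 39 = -15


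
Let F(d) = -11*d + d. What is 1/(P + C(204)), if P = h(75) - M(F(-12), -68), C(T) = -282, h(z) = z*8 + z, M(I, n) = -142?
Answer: 1/535 ≈ 0.0018692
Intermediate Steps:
F(d) = -10*d
h(z) = 9*z (h(z) = 8*z + z = 9*z)
P = 817 (P = 9*75 - 1*(-142) = 675 + 142 = 817)
1/(P + C(204)) = 1/(817 - 282) = 1/535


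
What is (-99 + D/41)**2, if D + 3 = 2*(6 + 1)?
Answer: 16386304/1681 ≈ 9748.0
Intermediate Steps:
D = 11 (D = -3 + 2*(6 + 1) = -3 + 2*7 = -3 + 14 = 11)
(-99 + D/41)**2 = (-99 + 11/41)**2 = (-4048/41)**2 = 16386304/1681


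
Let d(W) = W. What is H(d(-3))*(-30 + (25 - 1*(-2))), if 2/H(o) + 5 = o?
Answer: 3/4 ≈ 0.75000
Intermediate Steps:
H(o) = 2/(-5 + o)
H(d(-3))*(-30 + (25 - 1*(-2))) = (2/(-5 - 3))*(-30 + (25 - 1*(-2))) = (2/(-8))*(-30 + (25 + 2)) = (2*(-1/8))*(-30 + 27) = -1/4*(-3) = 3/4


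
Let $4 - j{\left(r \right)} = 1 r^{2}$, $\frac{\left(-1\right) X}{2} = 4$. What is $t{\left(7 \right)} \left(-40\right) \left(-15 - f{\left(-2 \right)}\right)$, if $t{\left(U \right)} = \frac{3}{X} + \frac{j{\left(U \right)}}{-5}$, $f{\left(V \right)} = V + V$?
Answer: $3795$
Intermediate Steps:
$X = -8$ ($X = \left(-2\right) 4 = -8$)
$f{\left(V \right)} = 2 V$
$j{\left(r \right)} = 4 - r^{2}$ ($j{\left(r \right)} = 4 - 1 r^{2} = 4 - r^{2}$)
$t{\left(U \right)} = - \frac{47}{40} + \frac{U^{2}}{5}$ ($t{\left(U \right)} = \frac{3}{-8} + \frac{4 - U^{2}}{-5} = 3 \left(- \frac{1}{8}\right) + \left(4 - U^{2}\right) \left(- \frac{1}{5}\right) = - \frac{3}{8} + \left(- \frac{4}{5} + \frac{U^{2}}{5}\right) = - \frac{47}{40} + \frac{U^{2}}{5}$)
$t{\left(7 \right)} \left(-40\right) \left(-15 - f{\left(-2 \right)}\right) = \left(- \frac{47}{40} + \frac{7^{2}}{5}\right) \left(-40\right) \left(-15 - 2 \left(-2\right)\right) = \left(- \frac{47}{40} + \frac{1}{5} \cdot 49\right) \left(-40\right) \left(-15 - -4\right) = \left(- \frac{47}{40} + \frac{49}{5}\right) \left(-40\right) \left(-15 + 4\right) = \frac{69}{8} \left(-40\right) \left(-11\right) = \left(-345\right) \left(-11\right) = 3795$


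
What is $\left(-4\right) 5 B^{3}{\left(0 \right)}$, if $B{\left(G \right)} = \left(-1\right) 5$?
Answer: $2500$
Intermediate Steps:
$B{\left(G \right)} = -5$
$\left(-4\right) 5 B^{3}{\left(0 \right)} = \left(-4\right) 5 \left(-5\right)^{3} = \left(-20\right) \left(-125\right) = 2500$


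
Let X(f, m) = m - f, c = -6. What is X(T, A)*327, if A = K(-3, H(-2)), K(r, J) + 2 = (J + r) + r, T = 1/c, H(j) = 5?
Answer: -1853/2 ≈ -926.50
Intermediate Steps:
T = -⅙ (T = 1/(-6) = -⅙ ≈ -0.16667)
K(r, J) = -2 + J + 2*r (K(r, J) = -2 + ((J + r) + r) = -2 + (J + 2*r) = -2 + J + 2*r)
A = -3 (A = -2 + 5 + 2*(-3) = -2 + 5 - 6 = -3)
X(T, A)*327 = (-3 - 1*(-⅙))*327 = (-3 + ⅙)*327 = -17/6*327 = -1853/2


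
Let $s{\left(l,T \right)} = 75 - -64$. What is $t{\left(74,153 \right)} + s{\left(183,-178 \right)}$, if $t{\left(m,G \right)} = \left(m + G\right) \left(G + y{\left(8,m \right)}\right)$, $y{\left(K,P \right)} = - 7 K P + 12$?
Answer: $-903094$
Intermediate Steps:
$s{\left(l,T \right)} = 139$ ($s{\left(l,T \right)} = 75 + 64 = 139$)
$y{\left(K,P \right)} = 12 - 7 K P$ ($y{\left(K,P \right)} = - 7 K P + 12 = 12 - 7 K P$)
$t{\left(m,G \right)} = \left(G + m\right) \left(12 + G - 56 m\right)$ ($t{\left(m,G \right)} = \left(m + G\right) \left(G + \left(12 - 56 m\right)\right) = \left(G + m\right) \left(G - \left(-12 + 56 m\right)\right) = \left(G + m\right) \left(12 + G - 56 m\right)$)
$t{\left(74,153 \right)} + s{\left(183,-178 \right)} = \left(153^{2} - 56 \cdot 74^{2} + 12 \cdot 153 + 12 \cdot 74 - 8415 \cdot 74\right) + 139 = \left(23409 - 306656 + 1836 + 888 - 622710\right) + 139 = -903233 + 139 = -903094$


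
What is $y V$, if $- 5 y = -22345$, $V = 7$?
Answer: $31283$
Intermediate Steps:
$y = 4469$ ($y = \left(- \frac{1}{5}\right) \left(-22345\right) = 4469$)
$y V = 4469 \cdot 7 = 31283$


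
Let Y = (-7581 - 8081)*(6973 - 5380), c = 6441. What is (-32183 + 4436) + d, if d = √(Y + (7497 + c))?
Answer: -27747 + 2*I*√6233907 ≈ -27747.0 + 4993.6*I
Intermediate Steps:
Y = -24949566 (Y = -15662*1593 = -24949566)
d = 2*I*√6233907 (d = √(-24949566 + (7497 + 6441)) = √(-24949566 + 13938) = √(-24935628) = 2*I*√6233907 ≈ 4993.6*I)
(-32183 + 4436) + d = (-32183 + 4436) + 2*I*√6233907 = -27747 + 2*I*√6233907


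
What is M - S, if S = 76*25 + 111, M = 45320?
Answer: 43309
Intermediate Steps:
S = 2011 (S = 1900 + 111 = 2011)
M - S = 45320 - 1*2011 = 45320 - 2011 = 43309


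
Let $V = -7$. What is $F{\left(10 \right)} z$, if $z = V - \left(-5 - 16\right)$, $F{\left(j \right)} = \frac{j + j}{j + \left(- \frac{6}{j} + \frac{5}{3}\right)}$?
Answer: $\frac{2100}{83} \approx 25.301$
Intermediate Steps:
$F{\left(j \right)} = \frac{2 j}{\frac{5}{3} + j - \frac{6}{j}}$ ($F{\left(j \right)} = \frac{2 j}{j + \left(- \frac{6}{j} + 5 \cdot \frac{1}{3}\right)} = \frac{2 j}{j + \left(- \frac{6}{j} + \frac{5}{3}\right)} = \frac{2 j}{j + \left(\frac{5}{3} - \frac{6}{j}\right)} = \frac{2 j}{\frac{5}{3} + j - \frac{6}{j}}$)
$z = 14$ ($z = -7 - \left(-5 - 16\right) = -7 - -21 = -7 + 21 = 14$)
$F{\left(10 \right)} z = \frac{6 \cdot 10^{2}}{-18 + 3 \cdot 10^{2} + 5 \cdot 10} \cdot 14 = 6 \cdot 100 \frac{1}{-18 + 3 \cdot 100 + 50} \cdot 14 = 6 \cdot 100 \frac{1}{-18 + 300 + 50} \cdot 14 = 6 \cdot 100 \cdot \frac{1}{332} \cdot 14 = \frac{150}{83} \cdot 14 = \frac{2100}{83}$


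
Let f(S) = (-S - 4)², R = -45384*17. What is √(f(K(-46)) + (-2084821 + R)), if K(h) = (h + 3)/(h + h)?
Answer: I*√24175969015/92 ≈ 1690.1*I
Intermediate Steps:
R = -771528
K(h) = (3 + h)/(2*h) (K(h) = (3 + h)/((2*h)) = (3 + h)*(1/(2*h)) = (3 + h)/(2*h))
f(S) = (-4 - S)²
√(f(K(-46)) + (-2084821 + R)) = √((4 + (½)*(3 - 46)/(-46))² + (-2084821 - 771528)) = √((4 + (½)*(-1/46)*(-43))² - 2856349) = √((4 + 43/92)² - 2856349) = √((411/92)² - 2856349) = √(168921/8464 - 2856349) = √(-24175969015/8464) = I*√24175969015/92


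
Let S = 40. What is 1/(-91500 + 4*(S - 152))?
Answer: -1/91948 ≈ -1.0876e-5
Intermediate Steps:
1/(-91500 + 4*(S - 152)) = 1/(-91500 + 4*(40 - 152)) = 1/(-91500 + 4*(-112)) = 1/(-91500 - 448) = 1/(-91948) = -1/91948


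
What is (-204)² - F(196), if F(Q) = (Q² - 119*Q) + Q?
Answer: 26328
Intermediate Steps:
F(Q) = Q² - 118*Q
(-204)² - F(196) = (-204)² - 196*(-118 + 196) = 41616 - 196*78 = 41616 - 1*15288 = 41616 - 15288 = 26328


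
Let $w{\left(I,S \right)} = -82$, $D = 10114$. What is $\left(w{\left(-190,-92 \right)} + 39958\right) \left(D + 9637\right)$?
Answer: $787590876$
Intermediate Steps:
$\left(w{\left(-190,-92 \right)} + 39958\right) \left(D + 9637\right) = \left(-82 + 39958\right) \left(10114 + 9637\right) = 39876 \cdot 19751 = 787590876$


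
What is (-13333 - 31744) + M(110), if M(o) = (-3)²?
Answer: -45068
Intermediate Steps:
M(o) = 9
(-13333 - 31744) + M(110) = (-13333 - 31744) + 9 = -45077 + 9 = -45068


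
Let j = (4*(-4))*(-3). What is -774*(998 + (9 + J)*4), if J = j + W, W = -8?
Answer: -924156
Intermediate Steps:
j = 48 (j = -16*(-3) = 48)
J = 40 (J = 48 - 8 = 40)
-774*(998 + (9 + J)*4) = -774*(998 + (9 + 40)*4) = -774*(998 + 49*4) = -774*(998 + 196) = -774*1194 = -924156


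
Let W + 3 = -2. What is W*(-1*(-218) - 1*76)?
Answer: -710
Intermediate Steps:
W = -5 (W = -3 - 2 = -5)
W*(-1*(-218) - 1*76) = -5*(-1*(-218) - 1*76) = -5*(218 - 76) = -5*142 = -710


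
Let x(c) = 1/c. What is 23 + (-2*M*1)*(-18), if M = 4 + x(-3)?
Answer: 155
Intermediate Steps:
M = 11/3 (M = 4 + 1/(-3) = 4 - ⅓ = 11/3 ≈ 3.6667)
23 + (-2*M*1)*(-18) = 23 + (-2*11/3*1)*(-18) = 23 - 22/3*1*(-18) = 23 - 22/3*(-18) = 23 + 132 = 155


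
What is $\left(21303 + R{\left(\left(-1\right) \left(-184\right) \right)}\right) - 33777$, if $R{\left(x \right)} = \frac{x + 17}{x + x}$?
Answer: $- \frac{4590231}{368} \approx -12473.0$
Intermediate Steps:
$R{\left(x \right)} = \frac{17 + x}{2 x}$
$\left(21303 + R{\left(\left(-1\right) \left(-184\right) \right)}\right) - 33777 = \left(21303 + \frac{17 - -184}{2 \left(\left(-1\right) \left(-184\right)\right)}\right) - 33777 = \left(21303 + \frac{17 + 184}{2 \cdot 184}\right) - 33777 = \left(21303 + \frac{1}{2} \cdot \frac{1}{184} \cdot 201\right) - 33777 = \left(21303 + \frac{201}{368}\right) - 33777 = \frac{7839705}{368} - 33777 = - \frac{4590231}{368}$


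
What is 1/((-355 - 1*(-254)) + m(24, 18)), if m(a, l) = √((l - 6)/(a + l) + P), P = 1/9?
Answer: -6363/642638 - 15*√7/642638 ≈ -0.0099631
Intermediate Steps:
P = ⅑ ≈ 0.11111
m(a, l) = √(⅑ + (-6 + l)/(a + l)) (m(a, l) = √((l - 6)/(a + l) + ⅑) = √((-6 + l)/(a + l) + ⅑) = √(⅑ + (-6 + l)/(a + l)))
1/((-355 - 1*(-254)) + m(24, 18)) = 1/((-355 - 1*(-254)) + √((-54 + 24 + 10*18)/(24 + 18))/3) = 1/((-355 + 254) + √((-54 + 24 + 180)/42)/3) = 1/(-101 + √((1/42)*150)/3) = 1/(-101 + √(25/7)/3) = 1/(-101 + (5*√7/7)/3) = 1/(-101 + 5*√7/21)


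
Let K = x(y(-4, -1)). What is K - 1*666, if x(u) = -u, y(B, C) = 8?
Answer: -674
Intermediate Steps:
K = -8 (K = -1*8 = -8)
K - 1*666 = -8 - 1*666 = -8 - 666 = -674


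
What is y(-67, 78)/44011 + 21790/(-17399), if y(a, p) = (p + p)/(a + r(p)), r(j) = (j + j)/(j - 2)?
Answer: -591728594048/472466139013 ≈ -1.2524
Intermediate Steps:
r(j) = 2*j/(-2 + j) (r(j) = (2*j)/(-2 + j) = 2*j/(-2 + j))
y(a, p) = 2*p/(a + 2*p/(-2 + p)) (y(a, p) = (p + p)/(a + 2*p/(-2 + p)) = (2*p)/(a + 2*p/(-2 + p)) = 2*p/(a + 2*p/(-2 + p)))
y(-67, 78)/44011 + 21790/(-17399) = (2*78*(-2 + 78)/(2*78 - 67*(-2 + 78)))/44011 + 21790/(-17399) = (2*78*76/(156 - 67*76))*(1/44011) + 21790*(-1/17399) = (2*78*76/(156 - 5092))*(1/44011) - 21790/17399 = (2*78*76/(-4936))*(1/44011) - 21790/17399 = (2*78*(-1/4936)*76)*(1/44011) - 21790/17399 = -1482/617*1/44011 - 21790/17399 = -1482/27154787 - 21790/17399 = -591728594048/472466139013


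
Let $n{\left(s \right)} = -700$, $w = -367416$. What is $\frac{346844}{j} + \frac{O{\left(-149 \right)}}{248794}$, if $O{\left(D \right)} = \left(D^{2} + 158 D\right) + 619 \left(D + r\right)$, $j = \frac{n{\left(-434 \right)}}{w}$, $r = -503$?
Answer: $\frac{161761839970481}{888550} \approx 1.8205 \cdot 10^{8}$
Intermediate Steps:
$j = \frac{25}{13122}$ ($j = - \frac{700}{-367416} = \left(-700\right) \left(- \frac{1}{367416}\right) = \frac{25}{13122} \approx 0.0019052$)
$O{\left(D \right)} = -311357 + D^{2} + 777 D$ ($O{\left(D \right)} = \left(D^{2} + 158 D\right) + 619 \left(D - 503\right) = \left(D^{2} + 158 D\right) + 619 \left(-503 + D\right) = \left(D^{2} + 158 D\right) + \left(-311357 + 619 D\right) = -311357 + D^{2} + 777 D$)
$\frac{346844}{j} + \frac{O{\left(-149 \right)}}{248794} = \frac{346844}{\frac{25}{13122}} + \frac{-311357 + \left(-149\right)^{2} + 777 \left(-149\right)}{248794} = 346844 \cdot \frac{13122}{25} + \left(-311357 + 22201 - 115773\right) \frac{1}{248794} = \frac{4551286968}{25} - \frac{57847}{35542} = \frac{161761839970481}{888550}$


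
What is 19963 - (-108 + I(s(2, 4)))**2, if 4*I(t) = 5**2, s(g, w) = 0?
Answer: 153759/16 ≈ 9609.9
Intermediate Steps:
I(t) = 25/4 (I(t) = (1/4)*5**2 = (1/4)*25 = 25/4)
19963 - (-108 + I(s(2, 4)))**2 = 19963 - (-108 + 25/4)**2 = 19963 - (-407/4)**2 = 19963 - 1*165649/16 = 19963 - 165649/16 = 153759/16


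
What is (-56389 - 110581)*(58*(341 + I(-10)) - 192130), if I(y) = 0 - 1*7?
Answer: 28845403260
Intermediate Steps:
I(y) = -7 (I(y) = 0 - 7 = -7)
(-56389 - 110581)*(58*(341 + I(-10)) - 192130) = (-56389 - 110581)*(58*(341 - 7) - 192130) = -166970*(58*334 - 192130) = -166970*(19372 - 192130) = -166970*(-172758) = 28845403260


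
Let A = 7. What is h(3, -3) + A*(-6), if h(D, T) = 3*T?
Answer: -51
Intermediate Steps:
h(3, -3) + A*(-6) = 3*(-3) + 7*(-6) = -9 - 42 = -51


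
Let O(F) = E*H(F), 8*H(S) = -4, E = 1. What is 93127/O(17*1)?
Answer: -186254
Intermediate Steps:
H(S) = -½ (H(S) = (⅛)*(-4) = -½)
O(F) = -½ (O(F) = 1*(-½) = -½)
93127/O(17*1) = 93127/(-½) = 93127*(-2) = -186254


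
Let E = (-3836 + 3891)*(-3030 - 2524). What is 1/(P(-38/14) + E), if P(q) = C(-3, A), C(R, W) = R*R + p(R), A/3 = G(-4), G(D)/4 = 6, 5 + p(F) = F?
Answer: -1/305469 ≈ -3.2737e-6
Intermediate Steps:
p(F) = -5 + F
G(D) = 24 (G(D) = 4*6 = 24)
A = 72 (A = 3*24 = 72)
C(R, W) = -5 + R + R² (C(R, W) = R*R + (-5 + R) = R² + (-5 + R) = -5 + R + R²)
P(q) = 1 (P(q) = -5 - 3 + (-3)² = -5 - 3 + 9 = 1)
E = -305470 (E = 55*(-5554) = -305470)
1/(P(-38/14) + E) = 1/(1 - 305470) = 1/(-305469) = -1/305469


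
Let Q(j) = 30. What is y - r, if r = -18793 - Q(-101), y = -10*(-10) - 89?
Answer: 18834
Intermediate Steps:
y = 11 (y = 100 - 89 = 11)
r = -18823 (r = -18793 - 1*30 = -18793 - 30 = -18823)
y - r = 11 - 1*(-18823) = 11 + 18823 = 18834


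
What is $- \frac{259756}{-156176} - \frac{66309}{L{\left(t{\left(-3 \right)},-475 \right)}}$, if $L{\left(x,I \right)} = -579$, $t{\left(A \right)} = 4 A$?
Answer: $\frac{875522759}{7535492} \approx 116.19$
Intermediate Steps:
$- \frac{259756}{-156176} - \frac{66309}{L{\left(t{\left(-3 \right)},-475 \right)}} = - \frac{259756}{-156176} - \frac{66309}{-579} = \left(-259756\right) \left(- \frac{1}{156176}\right) - - \frac{22103}{193} = \frac{64939}{39044} + \frac{22103}{193} = \frac{875522759}{7535492}$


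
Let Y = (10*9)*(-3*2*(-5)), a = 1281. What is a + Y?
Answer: 3981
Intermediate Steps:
Y = 2700 (Y = 90*(-6*(-5)) = 90*30 = 2700)
a + Y = 1281 + 2700 = 3981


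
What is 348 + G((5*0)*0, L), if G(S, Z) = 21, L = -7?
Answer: 369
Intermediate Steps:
348 + G((5*0)*0, L) = 348 + 21 = 369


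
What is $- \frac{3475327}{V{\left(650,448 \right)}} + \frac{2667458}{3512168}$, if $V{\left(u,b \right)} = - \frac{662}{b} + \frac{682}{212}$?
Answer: $- \frac{72454386467593975}{36261378516} \approx -1.9981 \cdot 10^{6}$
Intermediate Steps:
$V{\left(u,b \right)} = \frac{341}{106} - \frac{662}{b}$ ($V{\left(u,b \right)} = - \frac{662}{b} + 682 \cdot \frac{1}{212} = - \frac{662}{b} + \frac{341}{106} = \frac{341}{106} - \frac{662}{b}$)
$- \frac{3475327}{V{\left(650,448 \right)}} + \frac{2667458}{3512168} = - \frac{3475327}{\frac{341}{106} - \frac{662}{448}} + \frac{2667458}{3512168} = - \frac{3475327}{\frac{341}{106} - \frac{331}{224}} + 2667458 \cdot \frac{1}{3512168} = - \frac{3475327}{\frac{341}{106} - \frac{331}{224}} + \frac{1333729}{1756084} = - \frac{3475327}{\frac{20649}{11872}} + \frac{1333729}{1756084} = \left(-3475327\right) \frac{11872}{20649} + \frac{1333729}{1756084} = - \frac{41259082144}{20649} + \frac{1333729}{1756084} = - \frac{72454386467593975}{36261378516}$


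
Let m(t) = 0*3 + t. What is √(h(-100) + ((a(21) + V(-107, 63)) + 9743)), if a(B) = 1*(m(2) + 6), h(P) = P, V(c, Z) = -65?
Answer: √9586 ≈ 97.908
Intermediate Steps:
m(t) = t (m(t) = 0 + t = t)
a(B) = 8 (a(B) = 1*(2 + 6) = 1*8 = 8)
√(h(-100) + ((a(21) + V(-107, 63)) + 9743)) = √(-100 + ((8 - 65) + 9743)) = √(-100 + (-57 + 9743)) = √(-100 + 9686) = √9586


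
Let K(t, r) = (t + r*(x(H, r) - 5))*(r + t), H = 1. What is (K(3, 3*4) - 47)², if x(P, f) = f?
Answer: 1582564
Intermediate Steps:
K(t, r) = (r + t)*(t + r*(-5 + r)) (K(t, r) = (t + r*(r - 5))*(r + t) = (t + r*(-5 + r))*(r + t) = (r + t)*(t + r*(-5 + r)))
(K(3, 3*4) - 47)² = (((3*4)³ + 3² - 5*(3*4)² + 3*(3*4)² - 4*3*4*3) - 47)² = ((12³ + 9 - 5*12² + 3*12² - 4*12*3) - 47)² = ((1728 + 9 - 5*144 + 3*144 - 144) - 47)² = ((1728 + 9 - 720 + 432 - 144) - 47)² = (1305 - 47)² = 1258² = 1582564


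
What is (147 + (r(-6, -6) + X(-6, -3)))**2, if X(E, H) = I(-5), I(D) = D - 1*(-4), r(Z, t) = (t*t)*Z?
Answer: 4900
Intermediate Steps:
r(Z, t) = Z*t**2 (r(Z, t) = t**2*Z = Z*t**2)
I(D) = 4 + D (I(D) = D + 4 = 4 + D)
X(E, H) = -1 (X(E, H) = 4 - 5 = -1)
(147 + (r(-6, -6) + X(-6, -3)))**2 = (147 + (-6*(-6)**2 - 1))**2 = (147 + (-6*36 - 1))**2 = (147 + (-216 - 1))**2 = (147 - 217)**2 = (-70)**2 = 4900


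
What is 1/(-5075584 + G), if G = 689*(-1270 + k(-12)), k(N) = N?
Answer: -1/5958882 ≈ -1.6782e-7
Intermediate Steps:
G = -883298 (G = 689*(-1270 - 12) = 689*(-1282) = -883298)
1/(-5075584 + G) = 1/(-5075584 - 883298) = 1/(-5958882) = -1/5958882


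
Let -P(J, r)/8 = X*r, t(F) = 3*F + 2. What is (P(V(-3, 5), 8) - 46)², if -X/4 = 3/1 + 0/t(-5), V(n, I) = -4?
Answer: 521284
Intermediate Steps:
t(F) = 2 + 3*F
X = -12 (X = -4*(3/1 + 0/(2 + 3*(-5))) = -4*(3*1 + 0/(2 - 15)) = -4*(3 + 0/(-13)) = -4*(3 + 0*(-1/13)) = -4*(3 + 0) = -4*3 = -12)
P(J, r) = 96*r (P(J, r) = -(-96)*r = 96*r)
(P(V(-3, 5), 8) - 46)² = (96*8 - 46)² = (768 - 46)² = 722² = 521284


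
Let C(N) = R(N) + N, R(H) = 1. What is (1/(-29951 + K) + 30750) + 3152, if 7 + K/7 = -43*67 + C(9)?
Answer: 1698388493/50097 ≈ 33902.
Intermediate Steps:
C(N) = 1 + N
K = -20146 (K = -49 + 7*(-43*67 + (1 + 9)) = -49 + 7*(-2881 + 10) = -49 + 7*(-2871) = -49 - 20097 = -20146)
(1/(-29951 + K) + 30750) + 3152 = (1/(-29951 - 20146) + 30750) + 3152 = (1/(-50097) + 30750) + 3152 = (-1/50097 + 30750) + 3152 = 1540482749/50097 + 3152 = 1698388493/50097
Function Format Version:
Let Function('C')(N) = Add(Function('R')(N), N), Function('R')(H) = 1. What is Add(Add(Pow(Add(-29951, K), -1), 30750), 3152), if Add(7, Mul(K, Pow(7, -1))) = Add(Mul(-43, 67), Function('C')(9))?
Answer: Rational(1698388493, 50097) ≈ 33902.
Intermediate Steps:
Function('C')(N) = Add(1, N)
K = -20146 (K = Add(-49, Mul(7, Add(Mul(-43, 67), Add(1, 9)))) = Add(-49, Mul(7, Add(-2881, 10))) = Add(-49, Mul(7, -2871)) = Add(-49, -20097) = -20146)
Add(Add(Pow(Add(-29951, K), -1), 30750), 3152) = Add(Add(Pow(Add(-29951, -20146), -1), 30750), 3152) = Add(Add(Pow(-50097, -1), 30750), 3152) = Add(Add(Rational(-1, 50097), 30750), 3152) = Add(Rational(1540482749, 50097), 3152) = Rational(1698388493, 50097)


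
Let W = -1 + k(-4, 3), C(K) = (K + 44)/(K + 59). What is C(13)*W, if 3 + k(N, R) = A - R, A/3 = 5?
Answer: 19/3 ≈ 6.3333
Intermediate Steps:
A = 15 (A = 3*5 = 15)
k(N, R) = 12 - R (k(N, R) = -3 + (15 - R) = 12 - R)
C(K) = (44 + K)/(59 + K)
W = 8 (W = -1 + (12 - 1*3) = -1 + (12 - 3) = -1 + 9 = 8)
C(13)*W = ((44 + 13)/(59 + 13))*8 = (57/72)*8 = ((1/72)*57)*8 = (19/24)*8 = 19/3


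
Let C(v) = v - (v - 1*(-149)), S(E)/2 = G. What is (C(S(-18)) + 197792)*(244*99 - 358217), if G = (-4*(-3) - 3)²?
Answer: -66024818223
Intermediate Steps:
G = 81 (G = (12 - 3)² = 9² = 81)
S(E) = 162 (S(E) = 2*81 = 162)
C(v) = -149 (C(v) = v - (v + 149) = v - (149 + v) = v + (-149 - v) = -149)
(C(S(-18)) + 197792)*(244*99 - 358217) = (-149 + 197792)*(244*99 - 358217) = 197643*(24156 - 358217) = 197643*(-334061) = -66024818223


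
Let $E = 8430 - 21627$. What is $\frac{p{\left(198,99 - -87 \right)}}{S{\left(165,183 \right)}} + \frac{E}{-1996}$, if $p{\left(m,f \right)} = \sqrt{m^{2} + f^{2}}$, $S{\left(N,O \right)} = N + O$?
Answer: $\frac{13197}{1996} + \frac{5 \sqrt{82}}{58} \approx 7.3924$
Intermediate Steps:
$E = -13197$ ($E = 8430 - 21627 = -13197$)
$p{\left(m,f \right)} = \sqrt{f^{2} + m^{2}}$
$\frac{p{\left(198,99 - -87 \right)}}{S{\left(165,183 \right)}} + \frac{E}{-1996} = \frac{\sqrt{\left(99 - -87\right)^{2} + 198^{2}}}{165 + 183} - \frac{13197}{-1996} = \frac{\sqrt{\left(99 + 87\right)^{2} + 39204}}{348} - - \frac{13197}{1996} = \sqrt{186^{2} + 39204} \cdot \frac{1}{348} + \frac{13197}{1996} = \sqrt{34596 + 39204} \cdot \frac{1}{348} + \frac{13197}{1996} = \sqrt{73800} \cdot \frac{1}{348} + \frac{13197}{1996} = 30 \sqrt{82} \cdot \frac{1}{348} + \frac{13197}{1996} = \frac{5 \sqrt{82}}{58} + \frac{13197}{1996} = \frac{13197}{1996} + \frac{5 \sqrt{82}}{58}$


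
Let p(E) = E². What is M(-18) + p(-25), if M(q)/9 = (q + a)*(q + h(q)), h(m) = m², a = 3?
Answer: -40685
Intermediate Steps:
M(q) = 9*(3 + q)*(q + q²) (M(q) = 9*((q + 3)*(q + q²)) = 9*((3 + q)*(q + q²)) = 9*(3 + q)*(q + q²))
M(-18) + p(-25) = 9*(-18)*(3 + (-18)² + 4*(-18)) + (-25)² = 9*(-18)*(3 + 324 - 72) + 625 = 9*(-18)*255 + 625 = -41310 + 625 = -40685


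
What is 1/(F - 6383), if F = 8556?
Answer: 1/2173 ≈ 0.00046019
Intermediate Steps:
1/(F - 6383) = 1/(8556 - 6383) = 1/2173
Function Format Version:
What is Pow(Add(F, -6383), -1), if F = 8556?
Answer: Rational(1, 2173) ≈ 0.00046019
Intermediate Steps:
Pow(Add(F, -6383), -1) = Pow(Add(8556, -6383), -1) = Pow(2173, -1) = Rational(1, 2173)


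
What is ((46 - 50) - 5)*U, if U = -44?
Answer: 396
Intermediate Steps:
((46 - 50) - 5)*U = ((46 - 50) - 5)*(-44) = (-4 - 5)*(-44) = -9*(-44) = 396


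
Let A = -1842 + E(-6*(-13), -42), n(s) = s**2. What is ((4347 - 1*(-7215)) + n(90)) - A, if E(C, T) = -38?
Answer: 21542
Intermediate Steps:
A = -1880 (A = -1842 - 38 = -1880)
((4347 - 1*(-7215)) + n(90)) - A = ((4347 - 1*(-7215)) + 90**2) - 1*(-1880) = ((4347 + 7215) + 8100) + 1880 = (11562 + 8100) + 1880 = 19662 + 1880 = 21542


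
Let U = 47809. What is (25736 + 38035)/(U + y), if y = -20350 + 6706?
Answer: 63771/34165 ≈ 1.8666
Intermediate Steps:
y = -13644
(25736 + 38035)/(U + y) = (25736 + 38035)/(47809 - 13644) = 63771/34165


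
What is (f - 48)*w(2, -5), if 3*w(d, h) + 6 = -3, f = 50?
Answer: -6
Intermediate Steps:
w(d, h) = -3 (w(d, h) = -2 + (1/3)*(-3) = -2 - 1 = -3)
(f - 48)*w(2, -5) = (50 - 48)*(-3) = 2*(-3) = -6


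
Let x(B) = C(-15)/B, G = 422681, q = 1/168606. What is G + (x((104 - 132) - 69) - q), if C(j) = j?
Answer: 6912858139535/16354782 ≈ 4.2268e+5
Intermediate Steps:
q = 1/168606 ≈ 5.9310e-6
x(B) = -15/B
G + (x((104 - 132) - 69) - q) = 422681 + (-15/((104 - 132) - 69) - 1*1/168606) = 422681 + (-15/(-28 - 69) - 1/168606) = 422681 + (-15/(-97) - 1/168606) = 422681 + (-15*(-1/97) - 1/168606) = 422681 + (15/97 - 1/168606) = 422681 + 2528993/16354782 = 6912858139535/16354782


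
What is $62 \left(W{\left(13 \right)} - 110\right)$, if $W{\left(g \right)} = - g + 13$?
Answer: $-6820$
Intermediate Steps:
$W{\left(g \right)} = 13 - g$
$62 \left(W{\left(13 \right)} - 110\right) = 62 \left(\left(13 - 13\right) - 110\right) = 62 \left(0 - 110\right) = 62 \left(-110\right) = -6820$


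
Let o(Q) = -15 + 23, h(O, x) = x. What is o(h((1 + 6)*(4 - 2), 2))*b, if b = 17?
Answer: 136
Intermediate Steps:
o(Q) = 8
o(h((1 + 6)*(4 - 2), 2))*b = 8*17 = 136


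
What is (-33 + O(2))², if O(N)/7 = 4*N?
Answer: 529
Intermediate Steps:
O(N) = 28*N (O(N) = 7*(4*N) = 28*N)
(-33 + O(2))² = (-33 + 28*2)² = (-33 + 56)² = 23² = 529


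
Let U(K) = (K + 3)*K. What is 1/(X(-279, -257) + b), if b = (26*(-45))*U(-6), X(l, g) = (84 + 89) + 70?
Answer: -1/20817 ≈ -4.8038e-5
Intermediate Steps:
U(K) = K*(3 + K) (U(K) = (3 + K)*K = K*(3 + K))
X(l, g) = 243 (X(l, g) = 173 + 70 = 243)
b = -21060 (b = (26*(-45))*(-6*(3 - 6)) = -(-7020)*(-3) = -1170*18 = -21060)
1/(X(-279, -257) + b) = 1/(243 - 21060) = 1/(-20817) = -1/20817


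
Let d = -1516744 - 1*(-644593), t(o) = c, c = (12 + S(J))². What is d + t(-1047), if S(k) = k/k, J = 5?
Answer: -871982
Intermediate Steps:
S(k) = 1
c = 169 (c = (12 + 1)² = 13² = 169)
t(o) = 169
d = -872151 (d = -1516744 + 644593 = -872151)
d + t(-1047) = -872151 + 169 = -871982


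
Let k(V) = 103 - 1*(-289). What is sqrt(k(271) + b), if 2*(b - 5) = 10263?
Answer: sqrt(22114)/2 ≈ 74.354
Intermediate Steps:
k(V) = 392 (k(V) = 103 + 289 = 392)
b = 10273/2 (b = 5 + (1/2)*10263 = 5 + 10263/2 = 10273/2 ≈ 5136.5)
sqrt(k(271) + b) = sqrt(392 + 10273/2) = sqrt(11057/2) = sqrt(22114)/2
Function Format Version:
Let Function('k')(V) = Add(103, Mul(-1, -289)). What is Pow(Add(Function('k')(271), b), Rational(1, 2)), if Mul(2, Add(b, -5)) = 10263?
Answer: Mul(Rational(1, 2), Pow(22114, Rational(1, 2))) ≈ 74.354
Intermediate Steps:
Function('k')(V) = 392 (Function('k')(V) = Add(103, 289) = 392)
b = Rational(10273, 2) (b = Add(5, Mul(Rational(1, 2), 10263)) = Add(5, Rational(10263, 2)) = Rational(10273, 2) ≈ 5136.5)
Pow(Add(Function('k')(271), b), Rational(1, 2)) = Pow(Add(392, Rational(10273, 2)), Rational(1, 2)) = Pow(Rational(11057, 2), Rational(1, 2)) = Mul(Rational(1, 2), Pow(22114, Rational(1, 2)))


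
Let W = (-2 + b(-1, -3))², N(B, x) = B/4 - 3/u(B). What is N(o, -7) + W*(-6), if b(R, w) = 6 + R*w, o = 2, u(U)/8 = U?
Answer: -4699/16 ≈ -293.69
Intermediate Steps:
u(U) = 8*U
N(B, x) = -3/(8*B) + B/4 (N(B, x) = B/4 - 3*1/(8*B) = B*(¼) - 3/(8*B) = B/4 - 3/(8*B) = -3/(8*B) + B/4)
W = 49 (W = (-2 + (6 - 1*(-3)))² = (-2 + (6 + 3))² = (-2 + 9)² = 7² = 49)
N(o, -7) + W*(-6) = (-3/8/2 + (¼)*2) + 49*(-6) = (-3/8*½ + ½) - 294 = (-3/16 + ½) - 294 = 5/16 - 294 = -4699/16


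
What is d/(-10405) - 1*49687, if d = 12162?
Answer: -517005397/10405 ≈ -49688.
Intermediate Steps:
d/(-10405) - 1*49687 = 12162/(-10405) - 1*49687 = 12162*(-1/10405) - 49687 = -12162/10405 - 49687 = -517005397/10405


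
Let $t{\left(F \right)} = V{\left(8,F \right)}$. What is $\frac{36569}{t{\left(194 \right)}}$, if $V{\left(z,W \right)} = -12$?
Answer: $- \frac{36569}{12} \approx -3047.4$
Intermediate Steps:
$t{\left(F \right)} = -12$
$\frac{36569}{t{\left(194 \right)}} = \frac{36569}{-12} = 36569 \left(- \frac{1}{12}\right) = - \frac{36569}{12}$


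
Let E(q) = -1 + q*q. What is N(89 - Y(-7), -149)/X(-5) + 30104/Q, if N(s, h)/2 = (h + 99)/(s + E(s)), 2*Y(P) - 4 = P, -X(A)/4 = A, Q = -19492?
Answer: -249351054/161388887 ≈ -1.5450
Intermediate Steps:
X(A) = -4*A
Y(P) = 2 + P/2
E(q) = -1 + q**2
N(s, h) = 2*(99 + h)/(-1 + s + s**2) (N(s, h) = 2*((h + 99)/(s + (-1 + s**2))) = 2*((99 + h)/(-1 + s + s**2)) = 2*(99 + h)/(-1 + s + s**2))
N(89 - Y(-7), -149)/X(-5) + 30104/Q = (2*(99 - 149)/(-1 + (89 - (2 + (1/2)*(-7))) + (89 - (2 + (1/2)*(-7)))**2))/((-4*(-5))) + 30104/(-19492) = (2*(-50)/(-1 + (89 - (2 - 7/2)) + (89 - (2 - 7/2))**2))/20 + 30104*(-1/19492) = (2*(-50)/(-1 + (89 - 1*(-3/2)) + (89 - 1*(-3/2))**2))*(1/20) - 7526/4873 = (2*(-50)/(-1 + (89 + 3/2) + (89 + 3/2)**2))*(1/20) - 7526/4873 = (2*(-50)/(-1 + 181/2 + (181/2)**2))*(1/20) - 7526/4873 = (2*(-50)/(-1 + 181/2 + 32761/4))*(1/20) - 7526/4873 = (2*(-50)/(33119/4))*(1/20) - 7526/4873 = (2*(4/33119)*(-50))*(1/20) - 7526/4873 = -400/33119*1/20 - 7526/4873 = -20/33119 - 7526/4873 = -249351054/161388887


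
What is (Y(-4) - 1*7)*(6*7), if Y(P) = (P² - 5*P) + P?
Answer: 1050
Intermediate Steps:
Y(P) = P² - 4*P
(Y(-4) - 1*7)*(6*7) = (-4*(-4 - 4) - 1*7)*(6*7) = (-4*(-8) - 7)*42 = (32 - 7)*42 = 25*42 = 1050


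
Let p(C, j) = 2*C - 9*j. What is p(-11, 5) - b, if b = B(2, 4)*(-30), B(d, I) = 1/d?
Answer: -52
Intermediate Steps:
p(C, j) = -9*j + 2*C
b = -15 (b = -30/2 = (½)*(-30) = -15)
p(-11, 5) - b = (-9*5 + 2*(-11)) - 1*(-15) = (-45 - 22) + 15 = -67 + 15 = -52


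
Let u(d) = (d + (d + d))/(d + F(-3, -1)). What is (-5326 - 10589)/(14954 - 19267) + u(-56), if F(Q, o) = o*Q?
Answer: 1568079/228589 ≈ 6.8598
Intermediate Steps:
F(Q, o) = Q*o
u(d) = 3*d/(3 + d) (u(d) = (d + (d + d))/(d - 3*(-1)) = (d + 2*d)/(d + 3) = (3*d)/(3 + d) = 3*d/(3 + d))
(-5326 - 10589)/(14954 - 19267) + u(-56) = (-5326 - 10589)/(14954 - 19267) + 3*(-56)/(3 - 56) = -15915/(-4313) + 3*(-56)/(-53) = -15915*(-1/4313) + 3*(-56)*(-1/53) = 15915/4313 + 168/53 = 1568079/228589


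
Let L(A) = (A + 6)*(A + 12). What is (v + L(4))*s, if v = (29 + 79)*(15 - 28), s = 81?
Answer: -100764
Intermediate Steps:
v = -1404 (v = 108*(-13) = -1404)
L(A) = (6 + A)*(12 + A)
(v + L(4))*s = (-1404 + (72 + 4**2 + 18*4))*81 = (-1404 + (72 + 16 + 72))*81 = (-1404 + 160)*81 = -1244*81 = -100764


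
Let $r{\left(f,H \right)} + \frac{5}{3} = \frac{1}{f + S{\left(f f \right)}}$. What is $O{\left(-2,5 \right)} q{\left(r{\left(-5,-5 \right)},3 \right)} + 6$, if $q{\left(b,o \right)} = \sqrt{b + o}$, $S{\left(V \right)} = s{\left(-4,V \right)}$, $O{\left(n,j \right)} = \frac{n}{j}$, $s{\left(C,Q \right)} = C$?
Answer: $6 - \frac{2 \sqrt{11}}{15} \approx 5.5578$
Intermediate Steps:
$S{\left(V \right)} = -4$
$r{\left(f,H \right)} = - \frac{5}{3} + \frac{1}{-4 + f}$ ($r{\left(f,H \right)} = - \frac{5}{3} + \frac{1}{f - 4} = - \frac{5}{3} + \frac{1}{-4 + f}$)
$O{\left(-2,5 \right)} q{\left(r{\left(-5,-5 \right)},3 \right)} + 6 = - \frac{2}{5} \sqrt{\frac{23 - -25}{3 \left(-4 - 5\right)} + 3} + 6 = \left(-2\right) \frac{1}{5} \sqrt{\frac{23 + 25}{3 \left(-9\right)} + 3} + 6 = - \frac{2 \sqrt{\frac{1}{3} \left(- \frac{1}{9}\right) 48 + 3}}{5} + 6 = - \frac{2 \sqrt{- \frac{16}{9} + 3}}{5} + 6 = - \frac{2 \sqrt{\frac{11}{9}}}{5} + 6 = - \frac{2 \frac{\sqrt{11}}{3}}{5} + 6 = - \frac{2 \sqrt{11}}{15} + 6 = 6 - \frac{2 \sqrt{11}}{15}$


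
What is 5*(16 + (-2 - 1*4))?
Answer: 50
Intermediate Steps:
5*(16 + (-2 - 1*4)) = 5*(16 + (-2 - 4)) = 5*(16 - 6) = 5*10 = 50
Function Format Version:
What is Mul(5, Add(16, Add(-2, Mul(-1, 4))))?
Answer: 50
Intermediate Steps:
Mul(5, Add(16, Add(-2, Mul(-1, 4)))) = Mul(5, Add(16, Add(-2, -4))) = Mul(5, Add(16, -6)) = Mul(5, 10) = 50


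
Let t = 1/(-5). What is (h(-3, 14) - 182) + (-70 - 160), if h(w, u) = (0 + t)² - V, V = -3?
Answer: -10224/25 ≈ -408.96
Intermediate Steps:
t = -⅕ ≈ -0.20000
h(w, u) = 76/25 (h(w, u) = (0 - ⅕)² - 1*(-3) = (-⅕)² + 3 = 1/25 + 3 = 76/25)
(h(-3, 14) - 182) + (-70 - 160) = (76/25 - 182) + (-70 - 160) = -4474/25 - 230 = -10224/25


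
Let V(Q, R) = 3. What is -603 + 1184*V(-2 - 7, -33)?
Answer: 2949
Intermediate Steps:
-603 + 1184*V(-2 - 7, -33) = -603 + 1184*3 = -603 + 3552 = 2949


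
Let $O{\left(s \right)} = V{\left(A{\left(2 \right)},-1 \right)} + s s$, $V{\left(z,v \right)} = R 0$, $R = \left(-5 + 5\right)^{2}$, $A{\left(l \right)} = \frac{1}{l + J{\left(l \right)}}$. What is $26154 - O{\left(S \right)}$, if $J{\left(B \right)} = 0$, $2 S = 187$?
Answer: $\frac{69647}{4} \approx 17412.0$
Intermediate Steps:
$S = \frac{187}{2}$ ($S = \frac{1}{2} \cdot 187 = \frac{187}{2} \approx 93.5$)
$A{\left(l \right)} = \frac{1}{l}$ ($A{\left(l \right)} = \frac{1}{l + 0} = \frac{1}{l}$)
$R = 0$ ($R = 0^{2} = 0$)
$V{\left(z,v \right)} = 0$ ($V{\left(z,v \right)} = 0 \cdot 0 = 0$)
$O{\left(s \right)} = s^{2}$ ($O{\left(s \right)} = 0 + s s = 0 + s^{2} = s^{2}$)
$26154 - O{\left(S \right)} = 26154 - \left(\frac{187}{2}\right)^{2} = 26154 - \frac{34969}{4} = \frac{69647}{4}$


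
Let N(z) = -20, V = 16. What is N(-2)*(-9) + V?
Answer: 196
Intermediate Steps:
N(-2)*(-9) + V = -20*(-9) + 16 = 180 + 16 = 196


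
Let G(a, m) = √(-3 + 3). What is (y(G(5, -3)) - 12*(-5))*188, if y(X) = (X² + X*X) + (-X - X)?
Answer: 11280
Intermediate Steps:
G(a, m) = 0 (G(a, m) = √0 = 0)
y(X) = -2*X + 2*X² (y(X) = (X² + X²) - 2*X = 2*X² - 2*X = -2*X + 2*X²)
(y(G(5, -3)) - 12*(-5))*188 = (2*0*(-1 + 0) - 12*(-5))*188 = (2*0*(-1) + 60)*188 = (0 + 60)*188 = 60*188 = 11280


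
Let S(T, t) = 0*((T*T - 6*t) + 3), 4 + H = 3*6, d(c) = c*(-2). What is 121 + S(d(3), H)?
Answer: 121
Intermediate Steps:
d(c) = -2*c
H = 14 (H = -4 + 3*6 = -4 + 18 = 14)
S(T, t) = 0 (S(T, t) = 0*((T² - 6*t) + 3) = 0*(3 + T² - 6*t) = 0)
121 + S(d(3), H) = 121 + 0 = 121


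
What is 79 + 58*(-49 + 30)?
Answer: -1023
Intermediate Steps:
79 + 58*(-49 + 30) = 79 + 58*(-19) = 79 - 1102 = -1023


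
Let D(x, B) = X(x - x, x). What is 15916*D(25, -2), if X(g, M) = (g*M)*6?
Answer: 0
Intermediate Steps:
X(g, M) = 6*M*g (X(g, M) = (M*g)*6 = 6*M*g)
D(x, B) = 0 (D(x, B) = 6*x*(x - x) = 6*x*0 = 0)
15916*D(25, -2) = 15916*0 = 0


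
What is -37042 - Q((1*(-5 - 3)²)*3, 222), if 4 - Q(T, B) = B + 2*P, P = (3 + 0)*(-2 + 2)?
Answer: -36824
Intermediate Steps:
P = 0 (P = 3*0 = 0)
Q(T, B) = 4 - B (Q(T, B) = 4 - (B + 2*0) = 4 - (B + 0) = 4 - B)
-37042 - Q((1*(-5 - 3)²)*3, 222) = -37042 - (4 - 1*222) = -37042 - (4 - 222) = -37042 - 1*(-218) = -37042 + 218 = -36824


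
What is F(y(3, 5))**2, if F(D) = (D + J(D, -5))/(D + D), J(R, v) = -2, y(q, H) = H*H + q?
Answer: 169/784 ≈ 0.21556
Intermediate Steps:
y(q, H) = q + H**2 (y(q, H) = H**2 + q = q + H**2)
F(D) = (-2 + D)/(2*D) (F(D) = (D - 2)/(D + D) = (-2 + D)/((2*D)) = (-2 + D)*(1/(2*D)) = (-2 + D)/(2*D))
F(y(3, 5))**2 = ((-2 + (3 + 5**2))/(2*(3 + 5**2)))**2 = ((-2 + (3 + 25))/(2*(3 + 25)))**2 = ((1/2)*(-2 + 28)/28)**2 = ((1/2)*(1/28)*26)**2 = (13/28)**2 = 169/784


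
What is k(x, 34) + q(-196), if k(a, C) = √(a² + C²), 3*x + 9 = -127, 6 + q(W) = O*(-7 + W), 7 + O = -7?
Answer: 8678/3 ≈ 2892.7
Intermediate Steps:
O = -14 (O = -7 - 7 = -14)
q(W) = 92 - 14*W (q(W) = -6 - 14*(-7 + W) = -6 + (98 - 14*W) = 92 - 14*W)
x = -136/3 (x = -3 + (⅓)*(-127) = -3 - 127/3 = -136/3 ≈ -45.333)
k(a, C) = √(C² + a²)
k(x, 34) + q(-196) = √(34² + (-136/3)²) + (92 - 14*(-196)) = √(1156 + 18496/9) + (92 + 2744) = √(28900/9) + 2836 = 170/3 + 2836 = 8678/3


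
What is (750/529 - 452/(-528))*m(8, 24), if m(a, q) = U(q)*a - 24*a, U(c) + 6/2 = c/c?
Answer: -8256404/17457 ≈ -472.96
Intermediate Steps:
U(c) = -2 (U(c) = -3 + c/c = -3 + 1 = -2)
m(a, q) = -26*a (m(a, q) = -2*a - 24*a = -26*a)
(750/529 - 452/(-528))*m(8, 24) = (750/529 - 452/(-528))*(-26*8) = (750*(1/529) - 452*(-1/528))*(-208) = (750/529 + 113/132)*(-208) = (158777/69828)*(-208) = -8256404/17457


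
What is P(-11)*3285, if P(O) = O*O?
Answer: 397485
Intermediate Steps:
P(O) = O²
P(-11)*3285 = (-11)²*3285 = 121*3285 = 397485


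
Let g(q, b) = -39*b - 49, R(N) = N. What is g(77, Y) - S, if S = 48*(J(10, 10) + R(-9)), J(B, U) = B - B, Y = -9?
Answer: 734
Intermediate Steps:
J(B, U) = 0
g(q, b) = -49 - 39*b
S = -432 (S = 48*(0 - 9) = 48*(-9) = -432)
g(77, Y) - S = (-49 - 39*(-9)) - 1*(-432) = (-49 + 351) + 432 = 302 + 432 = 734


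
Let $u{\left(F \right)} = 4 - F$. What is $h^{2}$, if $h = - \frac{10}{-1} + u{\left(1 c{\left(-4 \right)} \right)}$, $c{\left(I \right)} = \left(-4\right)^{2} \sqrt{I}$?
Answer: $-828 - 896 i \approx -828.0 - 896.0 i$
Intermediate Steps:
$c{\left(I \right)} = 16 \sqrt{I}$
$h = 14 - 32 i$ ($h = - \frac{10}{-1} + \left(4 - 1 \cdot 16 \sqrt{-4}\right) = \left(-10\right) \left(-1\right) + \left(4 - 1 \cdot 16 \cdot 2 i\right) = 10 + \left(4 - 1 \cdot 32 i\right) = 10 + \left(4 - 32 i\right) = 14 - 32 i \approx 14.0 - 32.0 i$)
$h^{2} = \left(14 - 32 i\right)^{2}$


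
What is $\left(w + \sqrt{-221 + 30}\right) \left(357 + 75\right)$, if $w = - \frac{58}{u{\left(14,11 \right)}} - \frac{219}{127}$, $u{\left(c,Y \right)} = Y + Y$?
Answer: $- \frac{2631744}{1397} + 432 i \sqrt{191} \approx -1883.9 + 5970.4 i$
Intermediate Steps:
$u{\left(c,Y \right)} = 2 Y$
$w = - \frac{6092}{1397}$ ($w = - \frac{58}{2 \cdot 11} - \frac{219}{127} = - \frac{58}{22} - \frac{219}{127} = \left(-58\right) \frac{1}{22} - \frac{219}{127} = - \frac{29}{11} - \frac{219}{127} = - \frac{6092}{1397} \approx -4.3608$)
$\left(w + \sqrt{-221 + 30}\right) \left(357 + 75\right) = \left(- \frac{6092}{1397} + \sqrt{-221 + 30}\right) \left(357 + 75\right) = \left(- \frac{6092}{1397} + \sqrt{-191}\right) 432 = \left(- \frac{6092}{1397} + i \sqrt{191}\right) 432 = - \frac{2631744}{1397} + 432 i \sqrt{191}$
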